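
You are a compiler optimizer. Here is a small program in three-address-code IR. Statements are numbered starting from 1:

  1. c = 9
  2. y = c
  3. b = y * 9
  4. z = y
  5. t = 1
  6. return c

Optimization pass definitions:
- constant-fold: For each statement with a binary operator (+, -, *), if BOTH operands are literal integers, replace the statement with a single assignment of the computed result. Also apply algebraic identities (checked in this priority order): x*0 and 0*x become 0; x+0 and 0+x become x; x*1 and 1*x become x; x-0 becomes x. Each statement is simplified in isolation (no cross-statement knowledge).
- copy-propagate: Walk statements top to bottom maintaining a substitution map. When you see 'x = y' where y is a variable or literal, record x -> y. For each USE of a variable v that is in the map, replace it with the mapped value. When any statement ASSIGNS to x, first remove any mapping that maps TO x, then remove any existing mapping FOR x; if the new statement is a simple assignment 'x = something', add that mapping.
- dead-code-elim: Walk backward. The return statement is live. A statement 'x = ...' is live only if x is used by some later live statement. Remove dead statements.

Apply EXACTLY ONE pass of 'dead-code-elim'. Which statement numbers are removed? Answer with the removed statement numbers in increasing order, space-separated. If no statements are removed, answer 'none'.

Backward liveness scan:
Stmt 1 'c = 9': KEEP (c is live); live-in = []
Stmt 2 'y = c': DEAD (y not in live set ['c'])
Stmt 3 'b = y * 9': DEAD (b not in live set ['c'])
Stmt 4 'z = y': DEAD (z not in live set ['c'])
Stmt 5 't = 1': DEAD (t not in live set ['c'])
Stmt 6 'return c': KEEP (return); live-in = ['c']
Removed statement numbers: [2, 3, 4, 5]
Surviving IR:
  c = 9
  return c

Answer: 2 3 4 5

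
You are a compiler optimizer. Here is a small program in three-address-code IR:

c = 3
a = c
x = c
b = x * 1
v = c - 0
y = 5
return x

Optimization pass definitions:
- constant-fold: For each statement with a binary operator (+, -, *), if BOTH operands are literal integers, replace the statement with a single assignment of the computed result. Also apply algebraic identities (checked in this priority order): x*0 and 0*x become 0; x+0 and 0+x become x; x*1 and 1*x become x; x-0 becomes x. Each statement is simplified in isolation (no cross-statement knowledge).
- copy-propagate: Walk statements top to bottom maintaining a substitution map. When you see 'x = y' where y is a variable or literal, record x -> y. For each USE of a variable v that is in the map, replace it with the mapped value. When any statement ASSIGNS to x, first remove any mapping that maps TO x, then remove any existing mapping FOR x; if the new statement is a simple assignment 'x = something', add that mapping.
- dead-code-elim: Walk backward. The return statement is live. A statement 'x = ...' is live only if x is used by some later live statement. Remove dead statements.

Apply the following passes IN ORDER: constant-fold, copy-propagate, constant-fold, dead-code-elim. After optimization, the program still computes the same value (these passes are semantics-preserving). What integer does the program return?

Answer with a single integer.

Initial IR:
  c = 3
  a = c
  x = c
  b = x * 1
  v = c - 0
  y = 5
  return x
After constant-fold (7 stmts):
  c = 3
  a = c
  x = c
  b = x
  v = c
  y = 5
  return x
After copy-propagate (7 stmts):
  c = 3
  a = 3
  x = 3
  b = 3
  v = 3
  y = 5
  return 3
After constant-fold (7 stmts):
  c = 3
  a = 3
  x = 3
  b = 3
  v = 3
  y = 5
  return 3
After dead-code-elim (1 stmts):
  return 3
Evaluate:
  c = 3  =>  c = 3
  a = c  =>  a = 3
  x = c  =>  x = 3
  b = x * 1  =>  b = 3
  v = c - 0  =>  v = 3
  y = 5  =>  y = 5
  return x = 3

Answer: 3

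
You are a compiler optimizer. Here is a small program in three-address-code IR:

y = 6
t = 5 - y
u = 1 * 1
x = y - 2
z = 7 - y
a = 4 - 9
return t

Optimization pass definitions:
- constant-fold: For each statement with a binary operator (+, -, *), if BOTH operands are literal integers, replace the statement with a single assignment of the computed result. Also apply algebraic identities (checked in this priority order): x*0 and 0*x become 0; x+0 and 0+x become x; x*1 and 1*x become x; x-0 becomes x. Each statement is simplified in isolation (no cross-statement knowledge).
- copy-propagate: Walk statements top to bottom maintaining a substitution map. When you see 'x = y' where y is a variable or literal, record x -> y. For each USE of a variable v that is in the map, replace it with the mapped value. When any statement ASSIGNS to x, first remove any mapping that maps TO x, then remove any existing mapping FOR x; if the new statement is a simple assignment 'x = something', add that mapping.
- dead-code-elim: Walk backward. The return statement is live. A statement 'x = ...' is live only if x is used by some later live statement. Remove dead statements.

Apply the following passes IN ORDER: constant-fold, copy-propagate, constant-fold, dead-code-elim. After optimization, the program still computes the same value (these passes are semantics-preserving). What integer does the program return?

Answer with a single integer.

Answer: -1

Derivation:
Initial IR:
  y = 6
  t = 5 - y
  u = 1 * 1
  x = y - 2
  z = 7 - y
  a = 4 - 9
  return t
After constant-fold (7 stmts):
  y = 6
  t = 5 - y
  u = 1
  x = y - 2
  z = 7 - y
  a = -5
  return t
After copy-propagate (7 stmts):
  y = 6
  t = 5 - 6
  u = 1
  x = 6 - 2
  z = 7 - 6
  a = -5
  return t
After constant-fold (7 stmts):
  y = 6
  t = -1
  u = 1
  x = 4
  z = 1
  a = -5
  return t
After dead-code-elim (2 stmts):
  t = -1
  return t
Evaluate:
  y = 6  =>  y = 6
  t = 5 - y  =>  t = -1
  u = 1 * 1  =>  u = 1
  x = y - 2  =>  x = 4
  z = 7 - y  =>  z = 1
  a = 4 - 9  =>  a = -5
  return t = -1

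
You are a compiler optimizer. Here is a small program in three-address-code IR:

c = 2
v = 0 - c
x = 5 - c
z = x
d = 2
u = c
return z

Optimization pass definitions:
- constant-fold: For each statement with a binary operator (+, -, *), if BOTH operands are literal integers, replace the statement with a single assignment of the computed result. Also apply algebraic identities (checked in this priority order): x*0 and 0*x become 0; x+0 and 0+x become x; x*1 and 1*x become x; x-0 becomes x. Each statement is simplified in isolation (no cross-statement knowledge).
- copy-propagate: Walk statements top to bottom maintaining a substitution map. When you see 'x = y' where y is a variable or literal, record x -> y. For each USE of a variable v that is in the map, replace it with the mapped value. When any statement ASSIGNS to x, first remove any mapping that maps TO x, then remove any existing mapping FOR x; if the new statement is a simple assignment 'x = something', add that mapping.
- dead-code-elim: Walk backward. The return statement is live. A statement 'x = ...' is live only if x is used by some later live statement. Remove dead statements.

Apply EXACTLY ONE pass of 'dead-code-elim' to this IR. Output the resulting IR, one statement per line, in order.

Answer: c = 2
x = 5 - c
z = x
return z

Derivation:
Applying dead-code-elim statement-by-statement:
  [7] return z  -> KEEP (return); live=['z']
  [6] u = c  -> DEAD (u not live)
  [5] d = 2  -> DEAD (d not live)
  [4] z = x  -> KEEP; live=['x']
  [3] x = 5 - c  -> KEEP; live=['c']
  [2] v = 0 - c  -> DEAD (v not live)
  [1] c = 2  -> KEEP; live=[]
Result (4 stmts):
  c = 2
  x = 5 - c
  z = x
  return z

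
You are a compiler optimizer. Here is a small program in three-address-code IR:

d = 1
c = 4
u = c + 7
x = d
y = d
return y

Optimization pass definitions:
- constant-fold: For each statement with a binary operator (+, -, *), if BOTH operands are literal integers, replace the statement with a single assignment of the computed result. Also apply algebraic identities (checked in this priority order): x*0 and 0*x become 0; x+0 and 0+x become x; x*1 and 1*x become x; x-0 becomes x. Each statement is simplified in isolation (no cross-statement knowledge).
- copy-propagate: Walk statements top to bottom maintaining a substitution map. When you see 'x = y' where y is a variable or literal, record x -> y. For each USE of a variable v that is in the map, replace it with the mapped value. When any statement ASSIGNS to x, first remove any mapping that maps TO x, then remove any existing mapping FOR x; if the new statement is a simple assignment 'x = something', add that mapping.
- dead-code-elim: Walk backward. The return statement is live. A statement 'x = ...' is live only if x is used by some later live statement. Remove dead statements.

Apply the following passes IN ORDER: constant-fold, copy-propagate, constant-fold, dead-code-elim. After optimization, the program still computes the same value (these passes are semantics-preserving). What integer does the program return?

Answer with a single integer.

Answer: 1

Derivation:
Initial IR:
  d = 1
  c = 4
  u = c + 7
  x = d
  y = d
  return y
After constant-fold (6 stmts):
  d = 1
  c = 4
  u = c + 7
  x = d
  y = d
  return y
After copy-propagate (6 stmts):
  d = 1
  c = 4
  u = 4 + 7
  x = 1
  y = 1
  return 1
After constant-fold (6 stmts):
  d = 1
  c = 4
  u = 11
  x = 1
  y = 1
  return 1
After dead-code-elim (1 stmts):
  return 1
Evaluate:
  d = 1  =>  d = 1
  c = 4  =>  c = 4
  u = c + 7  =>  u = 11
  x = d  =>  x = 1
  y = d  =>  y = 1
  return y = 1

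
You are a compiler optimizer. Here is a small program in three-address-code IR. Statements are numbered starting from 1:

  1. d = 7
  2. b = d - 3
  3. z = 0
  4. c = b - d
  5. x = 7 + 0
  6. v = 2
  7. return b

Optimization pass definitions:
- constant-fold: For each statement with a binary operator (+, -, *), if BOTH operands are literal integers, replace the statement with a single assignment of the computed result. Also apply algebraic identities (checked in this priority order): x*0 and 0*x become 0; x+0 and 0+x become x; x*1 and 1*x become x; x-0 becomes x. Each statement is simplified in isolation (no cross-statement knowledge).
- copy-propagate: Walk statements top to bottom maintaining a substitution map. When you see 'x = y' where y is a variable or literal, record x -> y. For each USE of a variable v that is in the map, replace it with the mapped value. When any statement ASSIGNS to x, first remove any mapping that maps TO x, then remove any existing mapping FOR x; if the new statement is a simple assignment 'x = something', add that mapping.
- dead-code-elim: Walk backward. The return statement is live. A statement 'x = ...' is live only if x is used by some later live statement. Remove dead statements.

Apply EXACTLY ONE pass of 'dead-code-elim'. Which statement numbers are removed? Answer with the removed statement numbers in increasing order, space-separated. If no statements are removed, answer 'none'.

Answer: 3 4 5 6

Derivation:
Backward liveness scan:
Stmt 1 'd = 7': KEEP (d is live); live-in = []
Stmt 2 'b = d - 3': KEEP (b is live); live-in = ['d']
Stmt 3 'z = 0': DEAD (z not in live set ['b'])
Stmt 4 'c = b - d': DEAD (c not in live set ['b'])
Stmt 5 'x = 7 + 0': DEAD (x not in live set ['b'])
Stmt 6 'v = 2': DEAD (v not in live set ['b'])
Stmt 7 'return b': KEEP (return); live-in = ['b']
Removed statement numbers: [3, 4, 5, 6]
Surviving IR:
  d = 7
  b = d - 3
  return b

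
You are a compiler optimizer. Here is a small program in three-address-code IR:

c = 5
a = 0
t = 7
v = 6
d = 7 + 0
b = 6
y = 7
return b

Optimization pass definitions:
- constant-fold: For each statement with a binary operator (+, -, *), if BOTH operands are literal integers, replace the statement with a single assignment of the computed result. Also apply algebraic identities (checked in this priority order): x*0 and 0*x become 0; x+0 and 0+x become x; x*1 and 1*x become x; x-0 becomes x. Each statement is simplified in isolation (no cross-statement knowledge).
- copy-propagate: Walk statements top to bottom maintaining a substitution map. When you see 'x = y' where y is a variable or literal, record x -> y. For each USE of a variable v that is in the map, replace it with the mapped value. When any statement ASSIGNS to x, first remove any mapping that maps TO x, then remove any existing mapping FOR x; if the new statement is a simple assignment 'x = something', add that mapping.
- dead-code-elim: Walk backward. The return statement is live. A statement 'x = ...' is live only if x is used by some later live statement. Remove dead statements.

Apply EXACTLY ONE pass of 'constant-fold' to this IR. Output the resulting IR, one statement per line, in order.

Answer: c = 5
a = 0
t = 7
v = 6
d = 7
b = 6
y = 7
return b

Derivation:
Applying constant-fold statement-by-statement:
  [1] c = 5  (unchanged)
  [2] a = 0  (unchanged)
  [3] t = 7  (unchanged)
  [4] v = 6  (unchanged)
  [5] d = 7 + 0  -> d = 7
  [6] b = 6  (unchanged)
  [7] y = 7  (unchanged)
  [8] return b  (unchanged)
Result (8 stmts):
  c = 5
  a = 0
  t = 7
  v = 6
  d = 7
  b = 6
  y = 7
  return b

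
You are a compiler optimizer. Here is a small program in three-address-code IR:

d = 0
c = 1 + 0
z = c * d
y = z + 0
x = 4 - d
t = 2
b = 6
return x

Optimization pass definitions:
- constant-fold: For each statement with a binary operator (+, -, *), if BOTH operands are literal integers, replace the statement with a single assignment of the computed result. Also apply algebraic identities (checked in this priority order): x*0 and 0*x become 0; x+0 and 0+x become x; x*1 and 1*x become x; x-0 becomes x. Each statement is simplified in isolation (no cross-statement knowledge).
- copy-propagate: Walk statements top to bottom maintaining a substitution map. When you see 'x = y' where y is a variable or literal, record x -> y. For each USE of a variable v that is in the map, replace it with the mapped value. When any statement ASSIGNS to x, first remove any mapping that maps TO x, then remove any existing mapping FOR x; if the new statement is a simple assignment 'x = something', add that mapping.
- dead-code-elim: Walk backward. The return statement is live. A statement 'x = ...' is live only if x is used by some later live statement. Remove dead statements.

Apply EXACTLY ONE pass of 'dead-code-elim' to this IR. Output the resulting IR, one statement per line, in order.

Answer: d = 0
x = 4 - d
return x

Derivation:
Applying dead-code-elim statement-by-statement:
  [8] return x  -> KEEP (return); live=['x']
  [7] b = 6  -> DEAD (b not live)
  [6] t = 2  -> DEAD (t not live)
  [5] x = 4 - d  -> KEEP; live=['d']
  [4] y = z + 0  -> DEAD (y not live)
  [3] z = c * d  -> DEAD (z not live)
  [2] c = 1 + 0  -> DEAD (c not live)
  [1] d = 0  -> KEEP; live=[]
Result (3 stmts):
  d = 0
  x = 4 - d
  return x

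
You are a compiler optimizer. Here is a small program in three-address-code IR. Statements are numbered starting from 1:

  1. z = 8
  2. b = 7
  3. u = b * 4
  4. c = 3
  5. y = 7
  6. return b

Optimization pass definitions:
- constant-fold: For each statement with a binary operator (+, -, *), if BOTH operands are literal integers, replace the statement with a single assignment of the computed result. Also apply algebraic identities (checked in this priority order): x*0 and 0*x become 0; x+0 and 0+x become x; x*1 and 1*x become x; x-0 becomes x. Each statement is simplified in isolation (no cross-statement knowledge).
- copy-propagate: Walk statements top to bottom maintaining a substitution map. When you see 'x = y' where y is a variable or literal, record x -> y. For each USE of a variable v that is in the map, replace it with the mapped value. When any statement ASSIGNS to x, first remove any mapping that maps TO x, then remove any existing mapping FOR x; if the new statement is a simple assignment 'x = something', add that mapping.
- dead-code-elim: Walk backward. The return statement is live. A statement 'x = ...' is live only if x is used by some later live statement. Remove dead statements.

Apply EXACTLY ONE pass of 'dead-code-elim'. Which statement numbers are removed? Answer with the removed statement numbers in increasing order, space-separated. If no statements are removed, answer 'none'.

Answer: 1 3 4 5

Derivation:
Backward liveness scan:
Stmt 1 'z = 8': DEAD (z not in live set [])
Stmt 2 'b = 7': KEEP (b is live); live-in = []
Stmt 3 'u = b * 4': DEAD (u not in live set ['b'])
Stmt 4 'c = 3': DEAD (c not in live set ['b'])
Stmt 5 'y = 7': DEAD (y not in live set ['b'])
Stmt 6 'return b': KEEP (return); live-in = ['b']
Removed statement numbers: [1, 3, 4, 5]
Surviving IR:
  b = 7
  return b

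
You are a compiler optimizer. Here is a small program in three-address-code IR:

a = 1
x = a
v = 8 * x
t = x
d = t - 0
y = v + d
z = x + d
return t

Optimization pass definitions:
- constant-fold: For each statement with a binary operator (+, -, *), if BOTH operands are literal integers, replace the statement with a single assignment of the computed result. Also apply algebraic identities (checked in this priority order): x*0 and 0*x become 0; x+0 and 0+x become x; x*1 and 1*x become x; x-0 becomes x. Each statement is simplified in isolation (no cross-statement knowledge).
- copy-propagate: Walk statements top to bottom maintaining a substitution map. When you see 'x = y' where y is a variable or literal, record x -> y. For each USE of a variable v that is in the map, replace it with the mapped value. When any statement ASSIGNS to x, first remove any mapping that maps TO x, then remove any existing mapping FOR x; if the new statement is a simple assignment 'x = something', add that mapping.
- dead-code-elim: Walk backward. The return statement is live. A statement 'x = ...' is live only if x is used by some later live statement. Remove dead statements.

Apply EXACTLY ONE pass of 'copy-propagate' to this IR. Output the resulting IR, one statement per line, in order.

Applying copy-propagate statement-by-statement:
  [1] a = 1  (unchanged)
  [2] x = a  -> x = 1
  [3] v = 8 * x  -> v = 8 * 1
  [4] t = x  -> t = 1
  [5] d = t - 0  -> d = 1 - 0
  [6] y = v + d  (unchanged)
  [7] z = x + d  -> z = 1 + d
  [8] return t  -> return 1
Result (8 stmts):
  a = 1
  x = 1
  v = 8 * 1
  t = 1
  d = 1 - 0
  y = v + d
  z = 1 + d
  return 1

Answer: a = 1
x = 1
v = 8 * 1
t = 1
d = 1 - 0
y = v + d
z = 1 + d
return 1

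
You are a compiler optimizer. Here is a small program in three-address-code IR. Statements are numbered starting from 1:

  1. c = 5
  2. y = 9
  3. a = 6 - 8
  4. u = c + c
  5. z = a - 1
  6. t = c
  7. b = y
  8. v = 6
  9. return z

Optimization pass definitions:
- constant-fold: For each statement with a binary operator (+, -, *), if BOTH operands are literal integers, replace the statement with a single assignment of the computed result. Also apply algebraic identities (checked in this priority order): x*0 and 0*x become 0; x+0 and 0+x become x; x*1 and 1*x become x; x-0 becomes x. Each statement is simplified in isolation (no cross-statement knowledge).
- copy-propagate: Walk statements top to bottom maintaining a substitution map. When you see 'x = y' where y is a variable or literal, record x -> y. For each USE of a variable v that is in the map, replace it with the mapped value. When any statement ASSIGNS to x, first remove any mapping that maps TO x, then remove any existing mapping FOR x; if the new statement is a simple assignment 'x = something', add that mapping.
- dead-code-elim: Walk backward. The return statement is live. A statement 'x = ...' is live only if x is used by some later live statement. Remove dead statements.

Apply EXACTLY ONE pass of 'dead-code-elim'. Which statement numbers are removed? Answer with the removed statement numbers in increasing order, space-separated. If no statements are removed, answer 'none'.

Answer: 1 2 4 6 7 8

Derivation:
Backward liveness scan:
Stmt 1 'c = 5': DEAD (c not in live set [])
Stmt 2 'y = 9': DEAD (y not in live set [])
Stmt 3 'a = 6 - 8': KEEP (a is live); live-in = []
Stmt 4 'u = c + c': DEAD (u not in live set ['a'])
Stmt 5 'z = a - 1': KEEP (z is live); live-in = ['a']
Stmt 6 't = c': DEAD (t not in live set ['z'])
Stmt 7 'b = y': DEAD (b not in live set ['z'])
Stmt 8 'v = 6': DEAD (v not in live set ['z'])
Stmt 9 'return z': KEEP (return); live-in = ['z']
Removed statement numbers: [1, 2, 4, 6, 7, 8]
Surviving IR:
  a = 6 - 8
  z = a - 1
  return z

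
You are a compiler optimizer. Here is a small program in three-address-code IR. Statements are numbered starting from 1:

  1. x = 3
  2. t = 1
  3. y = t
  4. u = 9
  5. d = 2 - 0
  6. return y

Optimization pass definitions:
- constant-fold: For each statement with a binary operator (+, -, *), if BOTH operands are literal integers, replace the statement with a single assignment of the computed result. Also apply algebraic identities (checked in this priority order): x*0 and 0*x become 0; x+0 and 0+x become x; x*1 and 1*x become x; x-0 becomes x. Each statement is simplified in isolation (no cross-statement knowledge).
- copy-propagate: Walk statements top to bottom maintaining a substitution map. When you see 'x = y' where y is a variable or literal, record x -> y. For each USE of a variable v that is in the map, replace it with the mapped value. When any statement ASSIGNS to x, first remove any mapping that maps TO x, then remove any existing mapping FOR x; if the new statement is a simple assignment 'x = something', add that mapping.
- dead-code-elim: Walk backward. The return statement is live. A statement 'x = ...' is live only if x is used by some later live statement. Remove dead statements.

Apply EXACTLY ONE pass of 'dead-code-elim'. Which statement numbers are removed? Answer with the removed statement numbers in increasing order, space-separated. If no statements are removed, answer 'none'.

Answer: 1 4 5

Derivation:
Backward liveness scan:
Stmt 1 'x = 3': DEAD (x not in live set [])
Stmt 2 't = 1': KEEP (t is live); live-in = []
Stmt 3 'y = t': KEEP (y is live); live-in = ['t']
Stmt 4 'u = 9': DEAD (u not in live set ['y'])
Stmt 5 'd = 2 - 0': DEAD (d not in live set ['y'])
Stmt 6 'return y': KEEP (return); live-in = ['y']
Removed statement numbers: [1, 4, 5]
Surviving IR:
  t = 1
  y = t
  return y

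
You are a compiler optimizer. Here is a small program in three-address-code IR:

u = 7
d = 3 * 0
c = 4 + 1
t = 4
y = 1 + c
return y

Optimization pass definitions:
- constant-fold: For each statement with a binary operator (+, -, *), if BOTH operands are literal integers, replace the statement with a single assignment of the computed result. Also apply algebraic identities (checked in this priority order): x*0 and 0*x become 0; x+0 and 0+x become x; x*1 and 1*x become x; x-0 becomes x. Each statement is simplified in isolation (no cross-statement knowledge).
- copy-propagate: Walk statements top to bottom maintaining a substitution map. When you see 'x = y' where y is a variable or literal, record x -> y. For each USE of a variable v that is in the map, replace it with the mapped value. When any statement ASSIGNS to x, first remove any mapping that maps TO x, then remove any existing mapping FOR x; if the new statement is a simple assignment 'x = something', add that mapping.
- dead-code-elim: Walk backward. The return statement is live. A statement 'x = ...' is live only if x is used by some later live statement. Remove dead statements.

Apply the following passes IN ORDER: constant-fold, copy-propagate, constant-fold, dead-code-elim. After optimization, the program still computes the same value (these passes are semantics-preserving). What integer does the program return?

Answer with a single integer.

Initial IR:
  u = 7
  d = 3 * 0
  c = 4 + 1
  t = 4
  y = 1 + c
  return y
After constant-fold (6 stmts):
  u = 7
  d = 0
  c = 5
  t = 4
  y = 1 + c
  return y
After copy-propagate (6 stmts):
  u = 7
  d = 0
  c = 5
  t = 4
  y = 1 + 5
  return y
After constant-fold (6 stmts):
  u = 7
  d = 0
  c = 5
  t = 4
  y = 6
  return y
After dead-code-elim (2 stmts):
  y = 6
  return y
Evaluate:
  u = 7  =>  u = 7
  d = 3 * 0  =>  d = 0
  c = 4 + 1  =>  c = 5
  t = 4  =>  t = 4
  y = 1 + c  =>  y = 6
  return y = 6

Answer: 6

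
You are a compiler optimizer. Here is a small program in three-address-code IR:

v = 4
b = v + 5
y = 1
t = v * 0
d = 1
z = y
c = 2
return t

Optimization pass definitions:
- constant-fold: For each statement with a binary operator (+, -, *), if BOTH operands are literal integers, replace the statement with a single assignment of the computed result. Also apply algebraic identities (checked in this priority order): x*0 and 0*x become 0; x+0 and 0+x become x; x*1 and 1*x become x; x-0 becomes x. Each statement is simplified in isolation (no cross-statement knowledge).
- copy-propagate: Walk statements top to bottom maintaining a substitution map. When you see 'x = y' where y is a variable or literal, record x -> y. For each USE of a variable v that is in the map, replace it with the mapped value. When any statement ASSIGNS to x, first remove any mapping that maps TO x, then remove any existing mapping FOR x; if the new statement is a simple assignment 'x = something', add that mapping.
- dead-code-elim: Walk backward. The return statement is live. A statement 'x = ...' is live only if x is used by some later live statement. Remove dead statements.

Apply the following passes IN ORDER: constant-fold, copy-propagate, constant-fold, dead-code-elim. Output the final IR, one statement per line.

Initial IR:
  v = 4
  b = v + 5
  y = 1
  t = v * 0
  d = 1
  z = y
  c = 2
  return t
After constant-fold (8 stmts):
  v = 4
  b = v + 5
  y = 1
  t = 0
  d = 1
  z = y
  c = 2
  return t
After copy-propagate (8 stmts):
  v = 4
  b = 4 + 5
  y = 1
  t = 0
  d = 1
  z = 1
  c = 2
  return 0
After constant-fold (8 stmts):
  v = 4
  b = 9
  y = 1
  t = 0
  d = 1
  z = 1
  c = 2
  return 0
After dead-code-elim (1 stmts):
  return 0

Answer: return 0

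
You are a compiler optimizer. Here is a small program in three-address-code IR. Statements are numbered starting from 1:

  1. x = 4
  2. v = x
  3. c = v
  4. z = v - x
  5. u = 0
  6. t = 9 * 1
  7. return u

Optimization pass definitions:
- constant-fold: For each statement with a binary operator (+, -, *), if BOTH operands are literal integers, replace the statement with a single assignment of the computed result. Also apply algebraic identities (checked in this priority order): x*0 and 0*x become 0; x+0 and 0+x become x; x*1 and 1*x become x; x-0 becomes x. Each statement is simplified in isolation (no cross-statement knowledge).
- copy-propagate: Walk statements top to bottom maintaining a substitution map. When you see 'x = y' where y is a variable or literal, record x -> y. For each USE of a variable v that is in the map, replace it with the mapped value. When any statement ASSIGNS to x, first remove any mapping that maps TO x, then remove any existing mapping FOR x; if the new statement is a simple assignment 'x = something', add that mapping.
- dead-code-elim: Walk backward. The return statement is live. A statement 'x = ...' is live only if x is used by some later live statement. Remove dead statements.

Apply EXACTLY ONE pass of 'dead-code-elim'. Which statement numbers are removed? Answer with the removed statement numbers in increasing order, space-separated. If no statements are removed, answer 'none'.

Answer: 1 2 3 4 6

Derivation:
Backward liveness scan:
Stmt 1 'x = 4': DEAD (x not in live set [])
Stmt 2 'v = x': DEAD (v not in live set [])
Stmt 3 'c = v': DEAD (c not in live set [])
Stmt 4 'z = v - x': DEAD (z not in live set [])
Stmt 5 'u = 0': KEEP (u is live); live-in = []
Stmt 6 't = 9 * 1': DEAD (t not in live set ['u'])
Stmt 7 'return u': KEEP (return); live-in = ['u']
Removed statement numbers: [1, 2, 3, 4, 6]
Surviving IR:
  u = 0
  return u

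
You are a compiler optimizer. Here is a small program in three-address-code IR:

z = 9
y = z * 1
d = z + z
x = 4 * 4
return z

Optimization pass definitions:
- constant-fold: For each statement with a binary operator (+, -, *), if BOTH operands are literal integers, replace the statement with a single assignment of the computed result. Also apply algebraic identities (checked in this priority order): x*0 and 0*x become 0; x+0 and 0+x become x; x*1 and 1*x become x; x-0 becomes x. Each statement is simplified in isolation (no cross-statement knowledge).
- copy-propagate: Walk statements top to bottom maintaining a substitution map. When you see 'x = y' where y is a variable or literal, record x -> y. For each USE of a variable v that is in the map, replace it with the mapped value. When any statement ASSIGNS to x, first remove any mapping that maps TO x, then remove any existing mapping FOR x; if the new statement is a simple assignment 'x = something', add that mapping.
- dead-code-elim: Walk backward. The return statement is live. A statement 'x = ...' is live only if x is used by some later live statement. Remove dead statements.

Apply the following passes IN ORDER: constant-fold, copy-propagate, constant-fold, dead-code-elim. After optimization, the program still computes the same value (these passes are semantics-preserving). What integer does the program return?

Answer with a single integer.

Answer: 9

Derivation:
Initial IR:
  z = 9
  y = z * 1
  d = z + z
  x = 4 * 4
  return z
After constant-fold (5 stmts):
  z = 9
  y = z
  d = z + z
  x = 16
  return z
After copy-propagate (5 stmts):
  z = 9
  y = 9
  d = 9 + 9
  x = 16
  return 9
After constant-fold (5 stmts):
  z = 9
  y = 9
  d = 18
  x = 16
  return 9
After dead-code-elim (1 stmts):
  return 9
Evaluate:
  z = 9  =>  z = 9
  y = z * 1  =>  y = 9
  d = z + z  =>  d = 18
  x = 4 * 4  =>  x = 16
  return z = 9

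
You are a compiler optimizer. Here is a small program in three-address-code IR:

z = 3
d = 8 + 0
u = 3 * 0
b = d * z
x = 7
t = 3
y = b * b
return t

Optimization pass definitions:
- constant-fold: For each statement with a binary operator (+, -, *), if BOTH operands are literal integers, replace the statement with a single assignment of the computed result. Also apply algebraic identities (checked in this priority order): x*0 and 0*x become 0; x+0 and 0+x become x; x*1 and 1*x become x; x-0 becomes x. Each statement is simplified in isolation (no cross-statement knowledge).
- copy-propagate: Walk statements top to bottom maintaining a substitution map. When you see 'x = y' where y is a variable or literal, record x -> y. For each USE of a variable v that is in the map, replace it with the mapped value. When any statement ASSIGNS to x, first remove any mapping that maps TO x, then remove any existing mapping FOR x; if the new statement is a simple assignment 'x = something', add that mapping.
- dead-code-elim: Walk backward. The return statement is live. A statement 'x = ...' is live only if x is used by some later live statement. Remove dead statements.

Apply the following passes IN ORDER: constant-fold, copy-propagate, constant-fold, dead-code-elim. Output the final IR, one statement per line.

Initial IR:
  z = 3
  d = 8 + 0
  u = 3 * 0
  b = d * z
  x = 7
  t = 3
  y = b * b
  return t
After constant-fold (8 stmts):
  z = 3
  d = 8
  u = 0
  b = d * z
  x = 7
  t = 3
  y = b * b
  return t
After copy-propagate (8 stmts):
  z = 3
  d = 8
  u = 0
  b = 8 * 3
  x = 7
  t = 3
  y = b * b
  return 3
After constant-fold (8 stmts):
  z = 3
  d = 8
  u = 0
  b = 24
  x = 7
  t = 3
  y = b * b
  return 3
After dead-code-elim (1 stmts):
  return 3

Answer: return 3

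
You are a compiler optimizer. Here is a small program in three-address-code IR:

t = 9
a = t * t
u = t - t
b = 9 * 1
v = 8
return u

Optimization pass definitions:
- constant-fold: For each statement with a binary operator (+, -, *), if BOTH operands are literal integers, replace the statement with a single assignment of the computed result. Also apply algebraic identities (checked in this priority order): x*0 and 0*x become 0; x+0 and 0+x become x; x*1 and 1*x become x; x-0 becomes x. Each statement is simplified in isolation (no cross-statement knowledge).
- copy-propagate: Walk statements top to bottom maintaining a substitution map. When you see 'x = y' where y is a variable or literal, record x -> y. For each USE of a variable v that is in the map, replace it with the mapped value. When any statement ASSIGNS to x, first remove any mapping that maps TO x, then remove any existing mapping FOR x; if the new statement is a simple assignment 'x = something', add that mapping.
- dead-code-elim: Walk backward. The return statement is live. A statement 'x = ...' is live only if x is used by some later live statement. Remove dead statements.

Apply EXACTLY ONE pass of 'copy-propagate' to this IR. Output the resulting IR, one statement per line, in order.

Applying copy-propagate statement-by-statement:
  [1] t = 9  (unchanged)
  [2] a = t * t  -> a = 9 * 9
  [3] u = t - t  -> u = 9 - 9
  [4] b = 9 * 1  (unchanged)
  [5] v = 8  (unchanged)
  [6] return u  (unchanged)
Result (6 stmts):
  t = 9
  a = 9 * 9
  u = 9 - 9
  b = 9 * 1
  v = 8
  return u

Answer: t = 9
a = 9 * 9
u = 9 - 9
b = 9 * 1
v = 8
return u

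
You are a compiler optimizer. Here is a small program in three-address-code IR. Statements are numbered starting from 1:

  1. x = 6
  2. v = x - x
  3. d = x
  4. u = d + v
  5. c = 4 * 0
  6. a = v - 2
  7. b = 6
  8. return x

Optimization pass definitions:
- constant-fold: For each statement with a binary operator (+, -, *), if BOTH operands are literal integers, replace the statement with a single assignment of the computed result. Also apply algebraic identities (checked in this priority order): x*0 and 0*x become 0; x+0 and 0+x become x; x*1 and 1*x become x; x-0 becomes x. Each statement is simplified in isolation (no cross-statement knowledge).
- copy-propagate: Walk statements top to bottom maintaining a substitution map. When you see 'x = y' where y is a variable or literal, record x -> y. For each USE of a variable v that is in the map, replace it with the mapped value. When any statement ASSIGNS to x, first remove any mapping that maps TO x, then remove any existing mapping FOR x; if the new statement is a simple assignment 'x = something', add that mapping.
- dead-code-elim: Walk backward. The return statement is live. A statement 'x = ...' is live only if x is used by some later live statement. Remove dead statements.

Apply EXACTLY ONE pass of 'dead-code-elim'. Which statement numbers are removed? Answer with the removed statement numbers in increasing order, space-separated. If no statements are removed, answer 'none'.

Backward liveness scan:
Stmt 1 'x = 6': KEEP (x is live); live-in = []
Stmt 2 'v = x - x': DEAD (v not in live set ['x'])
Stmt 3 'd = x': DEAD (d not in live set ['x'])
Stmt 4 'u = d + v': DEAD (u not in live set ['x'])
Stmt 5 'c = 4 * 0': DEAD (c not in live set ['x'])
Stmt 6 'a = v - 2': DEAD (a not in live set ['x'])
Stmt 7 'b = 6': DEAD (b not in live set ['x'])
Stmt 8 'return x': KEEP (return); live-in = ['x']
Removed statement numbers: [2, 3, 4, 5, 6, 7]
Surviving IR:
  x = 6
  return x

Answer: 2 3 4 5 6 7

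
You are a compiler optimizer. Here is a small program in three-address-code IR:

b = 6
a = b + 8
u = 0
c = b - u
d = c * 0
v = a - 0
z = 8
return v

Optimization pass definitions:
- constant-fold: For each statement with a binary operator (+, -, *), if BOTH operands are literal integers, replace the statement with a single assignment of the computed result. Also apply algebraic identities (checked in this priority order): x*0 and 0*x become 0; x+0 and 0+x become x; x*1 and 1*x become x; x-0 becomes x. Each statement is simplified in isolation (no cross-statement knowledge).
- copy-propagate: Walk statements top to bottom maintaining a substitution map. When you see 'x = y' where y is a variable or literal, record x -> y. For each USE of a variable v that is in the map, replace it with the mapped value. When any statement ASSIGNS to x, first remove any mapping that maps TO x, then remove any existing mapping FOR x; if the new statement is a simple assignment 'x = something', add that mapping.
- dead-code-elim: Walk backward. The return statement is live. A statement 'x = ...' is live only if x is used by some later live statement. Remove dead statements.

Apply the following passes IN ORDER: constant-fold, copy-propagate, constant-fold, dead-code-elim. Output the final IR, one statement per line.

Answer: a = 14
return a

Derivation:
Initial IR:
  b = 6
  a = b + 8
  u = 0
  c = b - u
  d = c * 0
  v = a - 0
  z = 8
  return v
After constant-fold (8 stmts):
  b = 6
  a = b + 8
  u = 0
  c = b - u
  d = 0
  v = a
  z = 8
  return v
After copy-propagate (8 stmts):
  b = 6
  a = 6 + 8
  u = 0
  c = 6 - 0
  d = 0
  v = a
  z = 8
  return a
After constant-fold (8 stmts):
  b = 6
  a = 14
  u = 0
  c = 6
  d = 0
  v = a
  z = 8
  return a
After dead-code-elim (2 stmts):
  a = 14
  return a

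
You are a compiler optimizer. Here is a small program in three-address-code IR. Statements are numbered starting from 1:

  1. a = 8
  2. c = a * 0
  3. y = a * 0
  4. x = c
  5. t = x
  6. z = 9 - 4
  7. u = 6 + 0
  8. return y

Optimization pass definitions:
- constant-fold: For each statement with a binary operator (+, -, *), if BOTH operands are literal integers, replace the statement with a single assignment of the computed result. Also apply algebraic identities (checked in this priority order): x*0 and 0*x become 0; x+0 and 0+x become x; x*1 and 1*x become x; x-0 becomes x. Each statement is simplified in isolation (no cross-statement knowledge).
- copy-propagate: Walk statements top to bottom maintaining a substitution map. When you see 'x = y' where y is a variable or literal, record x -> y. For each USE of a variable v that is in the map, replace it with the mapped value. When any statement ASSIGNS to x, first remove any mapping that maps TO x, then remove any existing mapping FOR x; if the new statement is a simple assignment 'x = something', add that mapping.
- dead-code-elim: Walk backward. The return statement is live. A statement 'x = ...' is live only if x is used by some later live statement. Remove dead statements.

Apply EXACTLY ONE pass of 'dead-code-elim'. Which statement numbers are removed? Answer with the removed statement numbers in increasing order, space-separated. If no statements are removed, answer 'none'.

Answer: 2 4 5 6 7

Derivation:
Backward liveness scan:
Stmt 1 'a = 8': KEEP (a is live); live-in = []
Stmt 2 'c = a * 0': DEAD (c not in live set ['a'])
Stmt 3 'y = a * 0': KEEP (y is live); live-in = ['a']
Stmt 4 'x = c': DEAD (x not in live set ['y'])
Stmt 5 't = x': DEAD (t not in live set ['y'])
Stmt 6 'z = 9 - 4': DEAD (z not in live set ['y'])
Stmt 7 'u = 6 + 0': DEAD (u not in live set ['y'])
Stmt 8 'return y': KEEP (return); live-in = ['y']
Removed statement numbers: [2, 4, 5, 6, 7]
Surviving IR:
  a = 8
  y = a * 0
  return y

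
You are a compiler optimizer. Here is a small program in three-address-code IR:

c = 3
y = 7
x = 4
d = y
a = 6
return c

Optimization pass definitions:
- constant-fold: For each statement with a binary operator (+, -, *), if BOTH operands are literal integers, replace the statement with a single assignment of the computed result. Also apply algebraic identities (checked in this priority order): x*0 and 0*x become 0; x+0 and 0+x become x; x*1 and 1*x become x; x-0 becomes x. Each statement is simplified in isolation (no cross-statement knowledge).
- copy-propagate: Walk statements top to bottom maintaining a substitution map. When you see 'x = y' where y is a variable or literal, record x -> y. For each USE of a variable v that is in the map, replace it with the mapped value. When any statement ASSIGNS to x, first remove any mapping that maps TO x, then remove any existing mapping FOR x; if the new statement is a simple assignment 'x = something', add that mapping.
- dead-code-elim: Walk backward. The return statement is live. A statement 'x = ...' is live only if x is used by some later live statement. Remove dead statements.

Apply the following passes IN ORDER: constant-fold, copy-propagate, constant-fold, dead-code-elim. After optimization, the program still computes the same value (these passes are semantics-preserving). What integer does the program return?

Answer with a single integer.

Initial IR:
  c = 3
  y = 7
  x = 4
  d = y
  a = 6
  return c
After constant-fold (6 stmts):
  c = 3
  y = 7
  x = 4
  d = y
  a = 6
  return c
After copy-propagate (6 stmts):
  c = 3
  y = 7
  x = 4
  d = 7
  a = 6
  return 3
After constant-fold (6 stmts):
  c = 3
  y = 7
  x = 4
  d = 7
  a = 6
  return 3
After dead-code-elim (1 stmts):
  return 3
Evaluate:
  c = 3  =>  c = 3
  y = 7  =>  y = 7
  x = 4  =>  x = 4
  d = y  =>  d = 7
  a = 6  =>  a = 6
  return c = 3

Answer: 3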